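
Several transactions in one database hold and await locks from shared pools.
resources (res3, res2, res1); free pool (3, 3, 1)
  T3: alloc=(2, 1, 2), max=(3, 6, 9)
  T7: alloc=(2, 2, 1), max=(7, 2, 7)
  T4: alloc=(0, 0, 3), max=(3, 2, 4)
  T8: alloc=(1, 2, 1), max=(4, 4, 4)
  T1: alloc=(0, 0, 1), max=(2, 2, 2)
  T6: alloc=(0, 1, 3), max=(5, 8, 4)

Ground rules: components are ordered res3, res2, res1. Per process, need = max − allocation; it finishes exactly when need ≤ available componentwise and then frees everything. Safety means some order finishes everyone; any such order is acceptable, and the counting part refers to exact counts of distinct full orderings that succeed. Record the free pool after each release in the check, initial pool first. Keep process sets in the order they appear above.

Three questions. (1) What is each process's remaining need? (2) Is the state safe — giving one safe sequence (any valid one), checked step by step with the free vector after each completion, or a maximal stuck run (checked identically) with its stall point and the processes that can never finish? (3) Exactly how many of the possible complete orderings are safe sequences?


(1) Outstanding need per process (order res3, res2, res1):
  T3: (1, 5, 7)
  T7: (5, 0, 6)
  T4: (3, 2, 1)
  T8: (3, 2, 3)
  T1: (2, 2, 1)
  T6: (5, 7, 1)
(2) UNSAFE.
Key observation: after T4, T8, T1 the pool peaks at (4, 5, 6), and each blocked process is short somewhere: T3 on res1; T7 on res3; T6 on res3, res2.
The run T4, T8, T1 cannot be extended any further. Step-by-step check:
  pool = (3, 3, 1)
  T4: need (3, 2, 1) fits (3, 3, 1); releases (0, 0, 3), pool now (3, 3, 4)
  T8: need (3, 2, 3) fits (3, 3, 4); releases (1, 2, 1), pool now (4, 5, 5)
  T1: need (2, 2, 1) fits (4, 5, 5); releases (0, 0, 1), pool now (4, 5, 6)
  T3 cannot run: need (1, 5, 7) vs free (4, 5, 6) (insufficient res1)
  T7 cannot run: need (5, 0, 6) vs free (4, 5, 6) (insufficient res3)
  T6 cannot run: need (5, 7, 1) vs free (4, 5, 6) (insufficient res3 and res2)
Permanently blocked: T3, T7 and T6.
(3) Exactly 0 of the possible complete orderings are safe sequences.


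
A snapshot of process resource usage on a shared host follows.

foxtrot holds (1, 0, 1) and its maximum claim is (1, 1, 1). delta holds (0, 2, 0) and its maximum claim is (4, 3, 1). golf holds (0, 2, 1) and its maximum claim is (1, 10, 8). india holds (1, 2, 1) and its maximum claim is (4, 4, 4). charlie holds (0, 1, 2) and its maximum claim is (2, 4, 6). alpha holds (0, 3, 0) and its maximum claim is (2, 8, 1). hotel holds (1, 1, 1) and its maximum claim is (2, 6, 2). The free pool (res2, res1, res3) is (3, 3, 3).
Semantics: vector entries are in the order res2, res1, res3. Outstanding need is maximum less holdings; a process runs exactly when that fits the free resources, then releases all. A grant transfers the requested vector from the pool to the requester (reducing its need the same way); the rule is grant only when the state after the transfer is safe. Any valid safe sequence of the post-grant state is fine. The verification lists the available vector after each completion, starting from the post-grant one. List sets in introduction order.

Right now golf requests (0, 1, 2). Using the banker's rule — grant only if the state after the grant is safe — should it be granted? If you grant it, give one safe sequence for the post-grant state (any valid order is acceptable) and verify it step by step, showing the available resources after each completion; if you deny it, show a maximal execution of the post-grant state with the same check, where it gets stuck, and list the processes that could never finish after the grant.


DENY: after the grant no complete ordering would exist.
Key observation: after foxtrot, delta the pool peaks at (4, 4, 2), and each blocked process is short somewhere: golf on res1, res3; india on res3; charlie on res3; alpha on res1; hotel on res1.
On the post-grant state, foxtrot, delta is a maximal run — nothing extends it. Walking it through:
  pool = (3, 2, 1)
  run foxtrot (needs (0, 1, 0), free (3, 2, 1)); after release of (1, 0, 1) the pool is (4, 2, 2)
  run delta (needs (4, 1, 1), free (4, 2, 2)); after release of (0, 2, 0) the pool is (4, 4, 2)
  golf cannot run: need (1, 7, 5) vs free (4, 4, 2) (insufficient res1 and res3)
  india cannot run: need (3, 2, 3) vs free (4, 4, 2) (insufficient res3)
  charlie cannot run: need (2, 3, 4) vs free (4, 4, 2) (insufficient res3)
  alpha cannot run: need (2, 5, 1) vs free (4, 4, 2) (insufficient res1)
  hotel cannot run: need (1, 5, 1) vs free (4, 4, 2) (insufficient res1)
Processes that could never finish after the grant: golf, india, charlie, alpha and hotel.


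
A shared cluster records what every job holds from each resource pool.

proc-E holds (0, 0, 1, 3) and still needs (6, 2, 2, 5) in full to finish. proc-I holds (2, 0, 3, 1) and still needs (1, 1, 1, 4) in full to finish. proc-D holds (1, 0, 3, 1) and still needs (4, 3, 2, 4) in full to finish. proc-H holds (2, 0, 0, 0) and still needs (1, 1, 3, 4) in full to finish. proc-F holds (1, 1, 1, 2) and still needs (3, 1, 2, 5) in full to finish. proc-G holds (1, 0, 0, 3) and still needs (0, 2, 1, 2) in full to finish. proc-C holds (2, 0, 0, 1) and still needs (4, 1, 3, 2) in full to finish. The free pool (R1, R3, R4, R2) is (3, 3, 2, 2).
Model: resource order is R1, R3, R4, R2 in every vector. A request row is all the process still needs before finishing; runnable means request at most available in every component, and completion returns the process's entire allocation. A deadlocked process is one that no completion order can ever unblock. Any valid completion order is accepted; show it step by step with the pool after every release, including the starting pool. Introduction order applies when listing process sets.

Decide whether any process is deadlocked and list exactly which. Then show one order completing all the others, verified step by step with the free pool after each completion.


Nothing here is deadlocked.
Key observation: there is always a runnable process — proc-G first — so the state unwinds completely.
The rest can finish in the order proc-G, proc-D, proc-C, proc-H, proc-E, proc-F, proc-I. Step-by-step check:
  pool = (3, 3, 2, 2)
  run proc-G (needs (0, 2, 1, 2), free (3, 3, 2, 2)); after release of (1, 0, 0, 3) the pool is (4, 3, 2, 5)
  run proc-D (needs (4, 3, 2, 4), free (4, 3, 2, 5)); after release of (1, 0, 3, 1) the pool is (5, 3, 5, 6)
  run proc-C (needs (4, 1, 3, 2), free (5, 3, 5, 6)); after release of (2, 0, 0, 1) the pool is (7, 3, 5, 7)
  run proc-H (needs (1, 1, 3, 4), free (7, 3, 5, 7)); after release of (2, 0, 0, 0) the pool is (9, 3, 5, 7)
  run proc-E (needs (6, 2, 2, 5), free (9, 3, 5, 7)); after release of (0, 0, 1, 3) the pool is (9, 3, 6, 10)
  run proc-F (needs (3, 1, 2, 5), free (9, 3, 6, 10)); after release of (1, 1, 1, 2) the pool is (10, 4, 7, 12)
  run proc-I (needs (1, 1, 1, 4), free (10, 4, 7, 12)); after release of (2, 0, 3, 1) the pool is (12, 4, 10, 13)


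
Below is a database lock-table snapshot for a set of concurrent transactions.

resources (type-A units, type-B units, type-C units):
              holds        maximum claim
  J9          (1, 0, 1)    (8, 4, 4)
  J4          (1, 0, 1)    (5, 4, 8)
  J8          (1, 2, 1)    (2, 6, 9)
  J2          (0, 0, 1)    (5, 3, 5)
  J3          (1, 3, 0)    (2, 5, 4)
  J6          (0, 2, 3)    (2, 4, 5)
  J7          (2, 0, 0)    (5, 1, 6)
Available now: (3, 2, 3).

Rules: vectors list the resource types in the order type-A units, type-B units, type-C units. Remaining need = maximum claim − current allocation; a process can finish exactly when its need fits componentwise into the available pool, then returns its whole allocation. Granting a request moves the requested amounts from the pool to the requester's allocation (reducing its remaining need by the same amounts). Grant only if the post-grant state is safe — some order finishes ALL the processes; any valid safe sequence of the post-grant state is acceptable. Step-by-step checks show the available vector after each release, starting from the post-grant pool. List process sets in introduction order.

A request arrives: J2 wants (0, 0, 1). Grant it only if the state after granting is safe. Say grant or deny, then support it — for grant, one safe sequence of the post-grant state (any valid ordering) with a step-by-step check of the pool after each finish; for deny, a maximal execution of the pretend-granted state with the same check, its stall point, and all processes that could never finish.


DENY: after the grant no complete ordering would exist.
Key observation: after J6, J3 the pool peaks at (4, 7, 5), and each blocked process is short somewhere: J9 on type-A units; J4 on type-C units; J8 on type-C units; J2 on type-A units; J7 on type-C units.
On the post-grant state, J6, J3 is a maximal run — nothing extends it. Step-by-step check:
  pool = (3, 2, 2)
  J6: need (2, 2, 2) fits (3, 2, 2); releases (0, 2, 3), pool now (3, 4, 5)
  J3: need (1, 2, 4) fits (3, 4, 5); releases (1, 3, 0), pool now (4, 7, 5)
  J9 still needs (7, 4, 3) but only (4, 7, 5) is free — short on type-A units
  J4 still needs (4, 4, 7) but only (4, 7, 5) is free — short on type-C units
  J8 still needs (1, 4, 8) but only (4, 7, 5) is free — short on type-C units
  J2 still needs (5, 3, 3) but only (4, 7, 5) is free — short on type-A units
  J7 still needs (3, 1, 6) but only (4, 7, 5) is free — short on type-C units
Post-grant, the permanently blocked set is J9, J4, J8, J2 and J7.


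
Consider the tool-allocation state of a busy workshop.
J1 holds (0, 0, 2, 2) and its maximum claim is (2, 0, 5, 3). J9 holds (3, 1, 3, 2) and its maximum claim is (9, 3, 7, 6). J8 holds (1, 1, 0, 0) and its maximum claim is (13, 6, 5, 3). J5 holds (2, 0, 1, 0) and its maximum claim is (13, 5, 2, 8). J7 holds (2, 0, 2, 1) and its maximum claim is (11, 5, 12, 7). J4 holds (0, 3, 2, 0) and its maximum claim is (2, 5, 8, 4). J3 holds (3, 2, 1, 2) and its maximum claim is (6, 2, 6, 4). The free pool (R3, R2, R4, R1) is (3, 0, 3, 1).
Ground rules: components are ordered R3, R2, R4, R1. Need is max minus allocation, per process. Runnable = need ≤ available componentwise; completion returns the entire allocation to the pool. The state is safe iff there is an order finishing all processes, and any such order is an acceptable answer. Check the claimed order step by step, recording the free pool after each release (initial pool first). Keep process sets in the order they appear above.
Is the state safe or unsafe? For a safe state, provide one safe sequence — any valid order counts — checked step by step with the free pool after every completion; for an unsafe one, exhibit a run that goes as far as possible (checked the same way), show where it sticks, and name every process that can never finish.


SAFE, for example via the order J1, J3, J4, J9, J7, J5, J8.
Key observation: the order's first zero-slack moment is J1 ((2, 0, 3, 1) needed, (3, 0, 3, 1) free — a requested resource with nothing to spare).
Walking it through:
  pool = (3, 0, 3, 1)
  run J1 (needs (2, 0, 3, 1), free (3, 0, 3, 1)); after release of (0, 0, 2, 2) the pool is (3, 0, 5, 3)
  run J3 (needs (3, 0, 5, 2), free (3, 0, 5, 3)); after release of (3, 2, 1, 2) the pool is (6, 2, 6, 5)
  run J4 (needs (2, 2, 6, 4), free (6, 2, 6, 5)); after release of (0, 3, 2, 0) the pool is (6, 5, 8, 5)
  run J9 (needs (6, 2, 4, 4), free (6, 5, 8, 5)); after release of (3, 1, 3, 2) the pool is (9, 6, 11, 7)
  run J7 (needs (9, 5, 10, 6), free (9, 6, 11, 7)); after release of (2, 0, 2, 1) the pool is (11, 6, 13, 8)
  run J5 (needs (11, 5, 1, 8), free (11, 6, 13, 8)); after release of (2, 0, 1, 0) the pool is (13, 6, 14, 8)
  run J8 (needs (12, 5, 5, 3), free (13, 6, 14, 8)); after release of (1, 1, 0, 0) the pool is (14, 7, 14, 8)


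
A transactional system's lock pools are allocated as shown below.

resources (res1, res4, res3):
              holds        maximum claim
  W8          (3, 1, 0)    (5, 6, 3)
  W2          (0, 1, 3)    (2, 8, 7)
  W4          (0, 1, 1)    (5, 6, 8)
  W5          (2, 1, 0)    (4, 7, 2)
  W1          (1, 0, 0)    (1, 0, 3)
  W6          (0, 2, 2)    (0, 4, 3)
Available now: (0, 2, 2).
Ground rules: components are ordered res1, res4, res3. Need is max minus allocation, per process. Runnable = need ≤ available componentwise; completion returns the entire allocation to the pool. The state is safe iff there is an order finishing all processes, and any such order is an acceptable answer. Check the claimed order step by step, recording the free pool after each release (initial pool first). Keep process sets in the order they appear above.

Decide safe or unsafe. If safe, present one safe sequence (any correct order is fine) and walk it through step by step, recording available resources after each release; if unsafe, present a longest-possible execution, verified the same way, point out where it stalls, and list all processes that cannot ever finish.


UNSAFE — no complete ordering exists.
Key observation: the wall is res1: completing W6, W1 brings the pool only to (1, 4, 4), and all the rest need more.
The run W6, W1 cannot be extended any further. Verifying each step:
  pool = (0, 2, 2)
  W6: need (0, 2, 1) fits (0, 2, 2); releases (0, 2, 2), pool now (0, 4, 4)
  W1: need (0, 0, 3) fits (0, 4, 4); releases (1, 0, 0), pool now (1, 4, 4)
  blocked: W8 wants (2, 5, 3), pool (1, 4, 4) — not enough res1 and res4
  blocked: W2 wants (2, 7, 4), pool (1, 4, 4) — not enough res1 and res4
  blocked: W4 wants (5, 5, 7), pool (1, 4, 4) — not enough res1, res4 and res3
  blocked: W5 wants (2, 6, 2), pool (1, 4, 4) — not enough res1 and res4
Permanently blocked: W8, W2, W4 and W5.


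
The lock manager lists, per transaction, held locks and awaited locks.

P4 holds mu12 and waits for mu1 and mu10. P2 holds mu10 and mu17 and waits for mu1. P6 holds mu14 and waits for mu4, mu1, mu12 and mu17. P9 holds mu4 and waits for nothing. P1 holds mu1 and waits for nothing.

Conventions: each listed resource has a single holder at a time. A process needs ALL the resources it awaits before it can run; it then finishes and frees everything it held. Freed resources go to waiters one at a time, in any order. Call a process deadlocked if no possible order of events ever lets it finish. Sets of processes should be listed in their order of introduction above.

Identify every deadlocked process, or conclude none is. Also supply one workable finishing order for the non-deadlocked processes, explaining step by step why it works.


The deadlocked set is empty.
Key observation: the wait graph is acyclic; completion cascades from the unblocked processes through everyone else.
A valid finishing order for the others: P1, P9, P2, P4, P6.
Walking it through:
  P1: no waits; runs immediately, freeing mu1
  P9: no waits; runs immediately, freeing mu4
  P2: everything it awaited (mu1) is free; runs, freeing mu10 and mu17
  P4: everything it awaited (mu1 and mu10) is free; runs, freeing mu12
  P6: everything it awaited (mu4, mu1, mu12 and mu17) is free; runs, freeing mu14


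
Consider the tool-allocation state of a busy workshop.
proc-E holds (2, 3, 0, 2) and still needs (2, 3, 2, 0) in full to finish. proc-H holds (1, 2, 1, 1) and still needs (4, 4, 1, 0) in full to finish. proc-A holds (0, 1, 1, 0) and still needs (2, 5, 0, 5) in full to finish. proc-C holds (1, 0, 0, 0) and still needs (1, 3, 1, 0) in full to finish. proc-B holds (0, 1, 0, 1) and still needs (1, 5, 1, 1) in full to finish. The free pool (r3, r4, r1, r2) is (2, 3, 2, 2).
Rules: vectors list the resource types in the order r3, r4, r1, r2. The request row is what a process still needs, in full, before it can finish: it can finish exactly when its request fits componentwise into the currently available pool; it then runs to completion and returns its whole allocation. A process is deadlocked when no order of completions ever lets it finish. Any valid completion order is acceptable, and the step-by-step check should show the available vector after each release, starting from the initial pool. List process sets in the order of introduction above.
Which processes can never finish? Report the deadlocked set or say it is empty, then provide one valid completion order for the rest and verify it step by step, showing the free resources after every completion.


No process is deadlocked.
Key observation: no deadlock: proc-C fits now, and the freed resources carry the rest through.
A valid finishing order for the others: proc-C, proc-E, proc-B, proc-H, proc-A. Step-by-step check:
  pool = (2, 3, 2, 2)
  proc-C needs (1, 3, 1, 0) <= (2, 3, 2, 2) -> finishes; pool += (1, 0, 0, 0) = (3, 3, 2, 2)
  proc-E needs (2, 3, 2, 0) <= (3, 3, 2, 2) -> finishes; pool += (2, 3, 0, 2) = (5, 6, 2, 4)
  proc-B needs (1, 5, 1, 1) <= (5, 6, 2, 4) -> finishes; pool += (0, 1, 0, 1) = (5, 7, 2, 5)
  proc-H needs (4, 4, 1, 0) <= (5, 7, 2, 5) -> finishes; pool += (1, 2, 1, 1) = (6, 9, 3, 6)
  proc-A needs (2, 5, 0, 5) <= (6, 9, 3, 6) -> finishes; pool += (0, 1, 1, 0) = (6, 10, 4, 6)


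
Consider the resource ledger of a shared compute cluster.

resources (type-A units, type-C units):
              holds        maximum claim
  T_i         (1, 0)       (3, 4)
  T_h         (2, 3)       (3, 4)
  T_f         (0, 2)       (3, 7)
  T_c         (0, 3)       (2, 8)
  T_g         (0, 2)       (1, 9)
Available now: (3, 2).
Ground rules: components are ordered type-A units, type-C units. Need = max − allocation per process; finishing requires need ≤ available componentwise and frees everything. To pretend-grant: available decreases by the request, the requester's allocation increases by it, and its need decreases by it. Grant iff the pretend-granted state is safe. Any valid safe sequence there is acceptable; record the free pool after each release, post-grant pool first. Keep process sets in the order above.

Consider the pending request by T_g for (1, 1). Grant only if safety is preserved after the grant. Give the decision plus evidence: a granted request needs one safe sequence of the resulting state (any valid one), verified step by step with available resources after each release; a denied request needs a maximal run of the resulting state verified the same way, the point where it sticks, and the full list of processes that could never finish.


DENY — the pretend-granted state is unsafe.
Key observation: the pool after T_h, T_i is (5, 4); every surviving request exceeds it in type-C units, so progress ends there.
On the post-grant state, T_h, T_i is a maximal run — nothing extends it. Check, step by step:
  pool = (2, 1)
  T_h: need (1, 1) fits (2, 1); releases (2, 3), pool now (4, 4)
  T_i: need (2, 4) fits (4, 4); releases (1, 0), pool now (5, 4)
  T_f cannot run: need (3, 5) vs free (5, 4) (insufficient type-C units)
  T_c cannot run: need (2, 5) vs free (5, 4) (insufficient type-C units)
  T_g cannot run: need (0, 6) vs free (5, 4) (insufficient type-C units)
Post-grant, the permanently blocked set is T_f, T_c and T_g.


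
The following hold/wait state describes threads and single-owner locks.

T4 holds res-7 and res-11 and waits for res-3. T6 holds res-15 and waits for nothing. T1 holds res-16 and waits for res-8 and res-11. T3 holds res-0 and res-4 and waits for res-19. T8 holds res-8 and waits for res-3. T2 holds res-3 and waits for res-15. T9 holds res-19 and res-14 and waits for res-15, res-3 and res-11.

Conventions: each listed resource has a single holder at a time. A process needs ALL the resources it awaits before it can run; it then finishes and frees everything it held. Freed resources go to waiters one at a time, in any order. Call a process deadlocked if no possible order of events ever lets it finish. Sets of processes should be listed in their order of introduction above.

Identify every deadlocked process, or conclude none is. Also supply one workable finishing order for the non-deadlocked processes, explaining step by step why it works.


No process is deadlocked.
Key observation: although several processes wait, no cycle exists — each chain bottoms out at a free runner.
A valid finishing order for the others: T6, T2, T8, T4, T9, T3, T1.
Verifying each step:
  run T6 (it waits on nothing); releases res-15
  T2 waits on res-15 — all released -> runs and releases res-3
  T8 waits on res-3 — all released -> runs and releases res-8
  T4 waits on res-3 — all released -> runs and releases res-7 and res-11
  T9 waits on res-15, res-3 and res-11 — all released -> runs and releases res-19 and res-14
  T3 waits on res-19 — all released -> runs and releases res-0 and res-4
  T1 waits on res-8 and res-11 — all released -> runs and releases res-16


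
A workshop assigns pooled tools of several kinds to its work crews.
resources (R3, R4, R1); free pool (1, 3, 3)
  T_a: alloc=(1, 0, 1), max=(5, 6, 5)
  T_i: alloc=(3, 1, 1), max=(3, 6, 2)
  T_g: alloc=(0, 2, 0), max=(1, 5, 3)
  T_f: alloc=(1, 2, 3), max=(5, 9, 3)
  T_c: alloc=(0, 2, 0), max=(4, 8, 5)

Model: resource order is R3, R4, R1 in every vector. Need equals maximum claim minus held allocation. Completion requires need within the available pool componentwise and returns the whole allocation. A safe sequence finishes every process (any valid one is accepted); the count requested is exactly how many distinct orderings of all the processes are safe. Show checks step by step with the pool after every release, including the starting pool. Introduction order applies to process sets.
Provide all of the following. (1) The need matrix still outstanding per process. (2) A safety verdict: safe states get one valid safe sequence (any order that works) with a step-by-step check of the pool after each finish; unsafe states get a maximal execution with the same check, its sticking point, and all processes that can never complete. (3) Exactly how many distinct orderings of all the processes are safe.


(1) Remaining need (order R3, R4, R1):
  T_a: (4, 6, 4)
  T_i: (0, 5, 1)
  T_g: (1, 3, 3)
  T_f: (4, 7, 0)
  T_c: (4, 6, 5)
(2) SAFE, for example via the order T_g, T_i, T_a, T_c, T_f.
Key observation: the order's first zero-slack moment is T_g ((1, 3, 3) needed, (1, 3, 3) free — a requested resource with nothing to spare).
Verifying each step:
  pool = (1, 3, 3)
  run T_g (needs (1, 3, 3), free (1, 3, 3)); after release of (0, 2, 0) the pool is (1, 5, 3)
  run T_i (needs (0, 5, 1), free (1, 5, 3)); after release of (3, 1, 1) the pool is (4, 6, 4)
  run T_a (needs (4, 6, 4), free (4, 6, 4)); after release of (1, 0, 1) the pool is (5, 6, 5)
  run T_c (needs (4, 6, 5), free (5, 6, 5)); after release of (0, 2, 0) the pool is (5, 8, 5)
  run T_f (needs (4, 7, 0), free (5, 8, 5)); after release of (1, 2, 3) the pool is (6, 10, 8)
(3) Exactly 1 of the possible complete orderings is a safe sequence.


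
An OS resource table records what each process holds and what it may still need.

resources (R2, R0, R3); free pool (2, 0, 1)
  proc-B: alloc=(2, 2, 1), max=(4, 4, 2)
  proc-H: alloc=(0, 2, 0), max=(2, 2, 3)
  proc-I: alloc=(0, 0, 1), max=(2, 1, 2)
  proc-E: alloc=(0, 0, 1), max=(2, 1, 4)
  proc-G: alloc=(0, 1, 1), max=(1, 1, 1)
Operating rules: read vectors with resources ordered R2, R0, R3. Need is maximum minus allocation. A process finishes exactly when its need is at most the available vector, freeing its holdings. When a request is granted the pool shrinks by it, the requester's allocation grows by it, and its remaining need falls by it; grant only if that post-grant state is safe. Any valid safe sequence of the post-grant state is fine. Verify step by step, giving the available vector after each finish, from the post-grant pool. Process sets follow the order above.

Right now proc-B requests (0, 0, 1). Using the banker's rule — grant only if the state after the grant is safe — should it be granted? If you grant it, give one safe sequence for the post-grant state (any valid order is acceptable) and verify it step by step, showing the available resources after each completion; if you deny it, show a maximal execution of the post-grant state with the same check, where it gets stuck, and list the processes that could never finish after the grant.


DENY — the pretend-granted state is unsafe.
Key observation: after proc-G, proc-I the pool peaks at (2, 1, 2), and each blocked process is short somewhere: proc-B on R0; proc-H on R3; proc-E on R3.
After a pretend grant, a maximal execution: proc-G, proc-I — then nothing else fits. Verifying each step:
  pool = (2, 0, 0)
  run proc-G (needs (1, 0, 0), free (2, 0, 0)); after release of (0, 1, 1) the pool is (2, 1, 1)
  run proc-I (needs (2, 1, 1), free (2, 1, 1)); after release of (0, 0, 1) the pool is (2, 1, 2)
  blocked: proc-B wants (2, 2, 0), pool (2, 1, 2) — not enough R0
  blocked: proc-H wants (2, 0, 3), pool (2, 1, 2) — not enough R3
  blocked: proc-E wants (2, 1, 3), pool (2, 1, 2) — not enough R3
Processes that could never finish after the grant: proc-B, proc-H and proc-E.


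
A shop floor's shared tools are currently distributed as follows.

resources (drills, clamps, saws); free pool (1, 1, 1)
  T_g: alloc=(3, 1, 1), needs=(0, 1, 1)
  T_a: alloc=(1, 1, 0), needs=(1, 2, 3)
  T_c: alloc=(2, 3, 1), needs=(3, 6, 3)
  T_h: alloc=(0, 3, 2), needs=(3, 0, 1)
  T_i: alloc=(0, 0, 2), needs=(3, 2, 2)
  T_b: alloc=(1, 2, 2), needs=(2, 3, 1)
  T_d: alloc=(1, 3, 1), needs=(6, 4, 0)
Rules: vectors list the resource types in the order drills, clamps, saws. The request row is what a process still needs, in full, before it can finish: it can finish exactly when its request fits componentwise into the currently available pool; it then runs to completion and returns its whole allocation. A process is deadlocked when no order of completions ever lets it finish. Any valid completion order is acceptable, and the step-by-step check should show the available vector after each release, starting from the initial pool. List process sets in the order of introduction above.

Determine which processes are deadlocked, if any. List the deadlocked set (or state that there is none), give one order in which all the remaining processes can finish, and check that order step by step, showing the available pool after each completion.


Nothing here is deadlocked.
Key observation: starting with T_g, each completion frees enough for the next — no one is permanently blocked.
The rest can finish in the order T_g, T_h, T_b, T_i, T_c, T_d, T_a. Check, step by step:
  pool = (1, 1, 1)
  T_g: need (0, 1, 1) fits (1, 1, 1); releases (3, 1, 1), pool now (4, 2, 2)
  T_h: need (3, 0, 1) fits (4, 2, 2); releases (0, 3, 2), pool now (4, 5, 4)
  T_b: need (2, 3, 1) fits (4, 5, 4); releases (1, 2, 2), pool now (5, 7, 6)
  T_i: need (3, 2, 2) fits (5, 7, 6); releases (0, 0, 2), pool now (5, 7, 8)
  T_c: need (3, 6, 3) fits (5, 7, 8); releases (2, 3, 1), pool now (7, 10, 9)
  T_d: need (6, 4, 0) fits (7, 10, 9); releases (1, 3, 1), pool now (8, 13, 10)
  T_a: need (1, 2, 3) fits (8, 13, 10); releases (1, 1, 0), pool now (9, 14, 10)


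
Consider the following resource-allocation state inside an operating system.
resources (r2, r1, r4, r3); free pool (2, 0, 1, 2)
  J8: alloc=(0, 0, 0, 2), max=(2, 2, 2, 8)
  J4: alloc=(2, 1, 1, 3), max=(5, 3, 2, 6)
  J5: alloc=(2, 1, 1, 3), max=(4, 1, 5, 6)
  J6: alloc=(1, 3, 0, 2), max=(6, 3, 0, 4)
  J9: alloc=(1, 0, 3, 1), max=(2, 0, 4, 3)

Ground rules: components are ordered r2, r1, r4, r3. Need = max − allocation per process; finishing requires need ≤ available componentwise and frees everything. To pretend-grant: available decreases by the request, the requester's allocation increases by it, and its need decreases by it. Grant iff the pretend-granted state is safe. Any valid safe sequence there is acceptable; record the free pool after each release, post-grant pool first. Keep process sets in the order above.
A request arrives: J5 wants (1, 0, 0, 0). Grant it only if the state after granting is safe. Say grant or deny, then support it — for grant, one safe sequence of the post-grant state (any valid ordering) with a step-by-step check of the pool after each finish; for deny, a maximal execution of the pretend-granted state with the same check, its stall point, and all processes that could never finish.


GRANT. The post-grant state is safe; one safe sequence: J9, J5, J6, J4, J8.
Key observation: with (1, 0, 1, 2) left after the transfer, J9 can run at once — the state stays safe.
Verifying the post-grant state step by step:
  pool = (1, 0, 1, 2)
  run J9 (needs (1, 0, 1, 2), free (1, 0, 1, 2)); after release of (1, 0, 3, 1) the pool is (2, 0, 4, 3)
  run J5 (needs (1, 0, 4, 3), free (2, 0, 4, 3)); after release of (3, 1, 1, 3) the pool is (5, 1, 5, 6)
  run J6 (needs (5, 0, 0, 2), free (5, 1, 5, 6)); after release of (1, 3, 0, 2) the pool is (6, 4, 5, 8)
  run J4 (needs (3, 2, 1, 3), free (6, 4, 5, 8)); after release of (2, 1, 1, 3) the pool is (8, 5, 6, 11)
  run J8 (needs (2, 2, 2, 6), free (8, 5, 6, 11)); after release of (0, 0, 0, 2) the pool is (8, 5, 6, 13)


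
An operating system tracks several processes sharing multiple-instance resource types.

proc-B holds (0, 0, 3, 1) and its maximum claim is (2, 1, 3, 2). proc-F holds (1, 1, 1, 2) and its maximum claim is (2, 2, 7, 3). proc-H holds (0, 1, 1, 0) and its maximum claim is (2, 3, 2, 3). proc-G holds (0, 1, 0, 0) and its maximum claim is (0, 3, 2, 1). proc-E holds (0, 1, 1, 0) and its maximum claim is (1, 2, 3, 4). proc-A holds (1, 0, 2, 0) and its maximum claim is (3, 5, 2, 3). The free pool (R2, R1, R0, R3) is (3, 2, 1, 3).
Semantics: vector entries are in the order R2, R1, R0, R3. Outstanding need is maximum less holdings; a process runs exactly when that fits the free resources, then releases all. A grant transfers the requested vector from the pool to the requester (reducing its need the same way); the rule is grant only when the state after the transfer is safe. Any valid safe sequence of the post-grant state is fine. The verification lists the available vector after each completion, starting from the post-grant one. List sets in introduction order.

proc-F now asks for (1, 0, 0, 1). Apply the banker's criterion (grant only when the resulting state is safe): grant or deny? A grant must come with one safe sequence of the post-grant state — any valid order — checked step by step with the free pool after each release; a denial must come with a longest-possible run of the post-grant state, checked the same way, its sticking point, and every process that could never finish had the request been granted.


DENY: after the grant no complete ordering would exist.
Key observation: after proc-B, proc-G, proc-H the pool peaks at (2, 4, 5, 3), and each blocked process is short somewhere: proc-F on R0; proc-E on R3; proc-A on R1.
Pretend the grant happened; the run proc-B, proc-G, proc-H goes as far as possible. Check, step by step:
  pool = (2, 2, 1, 2)
  proc-B: need (2, 1, 0, 1) fits (2, 2, 1, 2); releases (0, 0, 3, 1), pool now (2, 2, 4, 3)
  proc-G: need (0, 2, 2, 1) fits (2, 2, 4, 3); releases (0, 1, 0, 0), pool now (2, 3, 4, 3)
  proc-H: need (2, 2, 1, 3) fits (2, 3, 4, 3); releases (0, 1, 1, 0), pool now (2, 4, 5, 3)
  proc-F cannot run: need (0, 1, 6, 0) vs free (2, 4, 5, 3) (insufficient R0)
  proc-E cannot run: need (1, 1, 2, 4) vs free (2, 4, 5, 3) (insufficient R3)
  proc-A cannot run: need (2, 5, 0, 3) vs free (2, 4, 5, 3) (insufficient R1)
Had the request been granted, proc-F, proc-E and proc-A could never finish.


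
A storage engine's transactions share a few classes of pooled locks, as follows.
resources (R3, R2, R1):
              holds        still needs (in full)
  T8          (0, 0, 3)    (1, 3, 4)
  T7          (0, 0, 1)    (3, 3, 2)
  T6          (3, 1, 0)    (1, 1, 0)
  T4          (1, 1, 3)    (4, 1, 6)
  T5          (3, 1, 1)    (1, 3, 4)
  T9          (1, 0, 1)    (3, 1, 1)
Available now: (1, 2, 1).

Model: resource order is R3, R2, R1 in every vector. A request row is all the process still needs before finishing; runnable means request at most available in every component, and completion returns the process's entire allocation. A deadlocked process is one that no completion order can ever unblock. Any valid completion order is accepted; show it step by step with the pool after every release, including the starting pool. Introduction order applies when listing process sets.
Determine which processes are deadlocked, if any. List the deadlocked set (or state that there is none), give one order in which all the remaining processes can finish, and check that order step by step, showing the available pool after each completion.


The deadlocked set is T8, T4 and T5.
Key observation: even finishing T6, T9, T7 leaves just (5, 3, 3) free — too little R1 for any of the remaining processes.
A valid finishing order for the others: T6, T9, T7. Walking it through:
  pool = (1, 2, 1)
  T6 needs (1, 1, 0) <= (1, 2, 1) -> finishes; pool += (3, 1, 0) = (4, 3, 1)
  T9 needs (3, 1, 1) <= (4, 3, 1) -> finishes; pool += (1, 0, 1) = (5, 3, 2)
  T7 needs (3, 3, 2) <= (5, 3, 2) -> finishes; pool += (0, 0, 1) = (5, 3, 3)
The stuck group stays short no matter what:
  blocked: T8 wants (1, 3, 4), pool (5, 3, 3) — not enough R1
  blocked: T4 wants (4, 1, 6), pool (5, 3, 3) — not enough R1
  blocked: T5 wants (1, 3, 4), pool (5, 3, 3) — not enough R1


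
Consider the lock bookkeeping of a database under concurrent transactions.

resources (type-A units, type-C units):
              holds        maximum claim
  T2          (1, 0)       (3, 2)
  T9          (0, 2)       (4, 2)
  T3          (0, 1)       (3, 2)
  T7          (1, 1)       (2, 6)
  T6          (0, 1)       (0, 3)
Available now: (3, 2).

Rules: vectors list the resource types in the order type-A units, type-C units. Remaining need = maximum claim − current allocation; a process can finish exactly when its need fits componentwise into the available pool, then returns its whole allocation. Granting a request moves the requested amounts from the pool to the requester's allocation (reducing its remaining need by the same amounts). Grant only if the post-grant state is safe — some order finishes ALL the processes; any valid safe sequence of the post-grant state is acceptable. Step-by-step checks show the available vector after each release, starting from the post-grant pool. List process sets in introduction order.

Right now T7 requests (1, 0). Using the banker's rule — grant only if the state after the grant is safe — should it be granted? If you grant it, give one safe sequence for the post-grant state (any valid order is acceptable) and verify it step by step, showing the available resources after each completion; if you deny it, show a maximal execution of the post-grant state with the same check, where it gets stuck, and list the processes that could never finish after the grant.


DENY. Granting would leave the state unsafe.
Key observation: after T2, T6, T3 the pool peaks at (3, 4), and each blocked process is short somewhere: T9 on type-A units; T7 on type-C units.
Pretend the grant happened; the run T2, T6, T3 goes as far as possible. Walking it through:
  pool = (2, 2)
  T2 needs (2, 2) <= (2, 2) -> finishes; pool += (1, 0) = (3, 2)
  T6 needs (0, 2) <= (3, 2) -> finishes; pool += (0, 1) = (3, 3)
  T3 needs (3, 1) <= (3, 3) -> finishes; pool += (0, 1) = (3, 4)
  T9 cannot run: need (4, 0) vs free (3, 4) (insufficient type-A units)
  T7 cannot run: need (0, 5) vs free (3, 4) (insufficient type-C units)
Post-grant, the permanently blocked set is T9 and T7.


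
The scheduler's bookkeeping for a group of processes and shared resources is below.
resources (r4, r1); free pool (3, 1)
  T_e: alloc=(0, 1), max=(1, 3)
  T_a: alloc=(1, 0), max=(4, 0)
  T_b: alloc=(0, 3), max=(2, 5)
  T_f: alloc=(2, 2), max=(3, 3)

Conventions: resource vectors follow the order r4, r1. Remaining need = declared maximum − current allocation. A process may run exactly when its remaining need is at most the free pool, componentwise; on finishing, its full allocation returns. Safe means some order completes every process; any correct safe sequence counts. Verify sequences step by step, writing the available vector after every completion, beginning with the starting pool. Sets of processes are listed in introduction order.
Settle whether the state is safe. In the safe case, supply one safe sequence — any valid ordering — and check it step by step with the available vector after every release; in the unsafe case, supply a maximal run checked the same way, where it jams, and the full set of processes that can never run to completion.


The state is SAFE; one workable sequence: T_a, T_f, T_e, T_b.
Key observation: the first exact fit in this order is T_a — it needs (3, 0) with (3, 1) free, meeting a requested resource to the last unit.
Check, step by step:
  pool = (3, 1)
  run T_a (needs (3, 0), free (3, 1)); after release of (1, 0) the pool is (4, 1)
  run T_f (needs (1, 1), free (4, 1)); after release of (2, 2) the pool is (6, 3)
  run T_e (needs (1, 2), free (6, 3)); after release of (0, 1) the pool is (6, 4)
  run T_b (needs (2, 2), free (6, 4)); after release of (0, 3) the pool is (6, 7)


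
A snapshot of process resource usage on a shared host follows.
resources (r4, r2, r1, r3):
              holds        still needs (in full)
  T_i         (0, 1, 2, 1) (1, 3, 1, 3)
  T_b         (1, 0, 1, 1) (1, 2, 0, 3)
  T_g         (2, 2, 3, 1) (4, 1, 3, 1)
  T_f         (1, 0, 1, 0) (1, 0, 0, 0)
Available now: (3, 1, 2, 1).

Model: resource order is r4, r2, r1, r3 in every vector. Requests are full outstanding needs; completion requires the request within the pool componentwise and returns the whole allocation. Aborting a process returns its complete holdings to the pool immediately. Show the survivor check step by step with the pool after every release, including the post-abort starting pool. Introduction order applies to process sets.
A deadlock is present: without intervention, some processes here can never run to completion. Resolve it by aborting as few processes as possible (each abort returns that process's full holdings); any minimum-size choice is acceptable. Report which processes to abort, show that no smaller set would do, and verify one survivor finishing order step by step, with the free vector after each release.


The answer: abort T_i.
Key observation: no ordering could ever have run T_b before the abort of T_i; with (0, 1, 2, 1) back in the pool it fits at step 3.
Minimality: the empty abort set fails — the state is deadlocked as it stands.
The survivors complete as T_f, T_g, T_b. Verifying each step (starting from the post-abort pool):
  pool = (3, 2, 4, 2)
  run T_f (needs (1, 0, 0, 0), free (3, 2, 4, 2)); after release of (1, 0, 1, 0) the pool is (4, 2, 5, 2)
  run T_g (needs (4, 1, 3, 1), free (4, 2, 5, 2)); after release of (2, 2, 3, 1) the pool is (6, 4, 8, 3)
  run T_b (needs (1, 2, 0, 3), free (6, 4, 8, 3)); after release of (1, 0, 1, 1) the pool is (7, 4, 9, 4)


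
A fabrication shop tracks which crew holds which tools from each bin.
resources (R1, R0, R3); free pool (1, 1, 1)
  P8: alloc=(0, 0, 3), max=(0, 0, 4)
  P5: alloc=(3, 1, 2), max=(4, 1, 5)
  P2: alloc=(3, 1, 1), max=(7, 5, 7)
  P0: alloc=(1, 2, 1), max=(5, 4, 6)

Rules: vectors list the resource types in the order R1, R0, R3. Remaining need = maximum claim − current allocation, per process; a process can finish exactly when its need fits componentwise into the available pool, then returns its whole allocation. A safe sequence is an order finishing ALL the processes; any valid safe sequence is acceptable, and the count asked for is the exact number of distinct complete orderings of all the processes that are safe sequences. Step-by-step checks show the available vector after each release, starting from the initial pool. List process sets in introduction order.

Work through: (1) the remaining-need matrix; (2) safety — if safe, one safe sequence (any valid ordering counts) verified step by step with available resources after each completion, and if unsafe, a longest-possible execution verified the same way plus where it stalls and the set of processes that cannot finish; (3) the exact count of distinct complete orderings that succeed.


(1) Remaining need (order R1, R0, R3):
  P8: (0, 0, 1)
  P5: (1, 0, 3)
  P2: (4, 4, 6)
  P0: (4, 2, 5)
(2) SAFE. One safe sequence: P8, P5, P0, P2.
Key observation: P8 marks the first exact bind of the order: its need (0, 0, 1) fits the free (1, 1, 1) with zero slack on a requested resource.
Step-by-step check:
  pool = (1, 1, 1)
  run P8 (needs (0, 0, 1), free (1, 1, 1)); after release of (0, 0, 3) the pool is (1, 1, 4)
  run P5 (needs (1, 0, 3), free (1, 1, 4)); after release of (3, 1, 2) the pool is (4, 2, 6)
  run P0 (needs (4, 2, 5), free (4, 2, 6)); after release of (1, 2, 1) the pool is (5, 4, 7)
  run P2 (needs (4, 4, 6), free (5, 4, 7)); after release of (3, 1, 1) the pool is (8, 5, 8)
(3) Exactly 1 of the possible complete orderings is a safe sequence.
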